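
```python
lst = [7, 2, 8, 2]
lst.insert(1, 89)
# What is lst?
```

[7, 89, 2, 8, 2]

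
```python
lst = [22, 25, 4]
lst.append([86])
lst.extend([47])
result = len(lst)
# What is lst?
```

After line 1: lst = [22, 25, 4]
After line 2 (append adds [86] as single element): lst = [22, 25, 4, [86]]
After line 3 (extend unpacks [47], adds 47): lst = [22, 25, 4, [86], 47]
After line 4: result = len(lst) = 5

[22, 25, 4, [86], 47]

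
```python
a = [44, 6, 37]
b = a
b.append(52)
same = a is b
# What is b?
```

After line 1: a = [44, 6, 37]
After line 2 (b = a is an alias, same object): a = [44, 6, 37], b = [44, 6, 37]
After line 3 (b.append mutates the shared list): a = [44, 6, 37, 52], b = [44, 6, 37, 52]
After line 4 (same = a is b; same object -> True): same = True

[44, 6, 37, 52]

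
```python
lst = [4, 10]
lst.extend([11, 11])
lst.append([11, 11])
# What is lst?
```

After line 1: lst = [4, 10]
After line 2 (extend unpacks [11, 11]): lst = [4, 10, 11, 11]
After line 3 (append adds [11, 11] as single element): lst = [4, 10, 11, 11, [11, 11]]

[4, 10, 11, 11, [11, 11]]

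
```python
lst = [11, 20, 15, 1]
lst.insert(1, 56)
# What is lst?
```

[11, 56, 20, 15, 1]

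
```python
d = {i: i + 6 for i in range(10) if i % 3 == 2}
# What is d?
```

{2: 8, 5: 11, 8: 14}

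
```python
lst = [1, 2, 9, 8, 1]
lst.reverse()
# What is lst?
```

[1, 8, 9, 2, 1]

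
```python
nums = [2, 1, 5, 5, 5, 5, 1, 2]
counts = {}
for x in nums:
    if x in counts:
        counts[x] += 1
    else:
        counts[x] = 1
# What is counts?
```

Initial: counts = {}, nums = [2, 1, 5, 5, 5, 5, 1, 2]
See 2: counts = {2: 1}
See 1: counts = {2: 1, 1: 1}
See 5: counts = {2: 1, 1: 1, 5: 1}
See 5: counts = {2: 1, 1: 1, 5: 2}
See 5: counts = {2: 1, 1: 1, 5: 3}
See 5: counts = {2: 1, 1: 1, 5: 4}
See 1: counts = {2: 1, 1: 2, 5: 4}
See 2: counts = {2: 2, 1: 2, 5: 4}

{2: 2, 1: 2, 5: 4}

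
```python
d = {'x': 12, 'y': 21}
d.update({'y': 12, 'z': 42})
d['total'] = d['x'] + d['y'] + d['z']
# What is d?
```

After line 1: d = {'x': 12, 'y': 21}
After line 2 (y overwritten, z added): d = {'x': 12, 'y': 12, 'z': 42}
After line 3 (total = 12 + 12 + 42 = 66): d = {'x': 12, 'y': 12, 'z': 42, 'total': 66}

{'x': 12, 'y': 12, 'z': 42, 'total': 66}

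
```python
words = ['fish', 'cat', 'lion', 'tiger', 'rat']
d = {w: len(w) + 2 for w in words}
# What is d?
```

{'fish': 6, 'cat': 5, 'lion': 6, 'tiger': 7, 'rat': 5}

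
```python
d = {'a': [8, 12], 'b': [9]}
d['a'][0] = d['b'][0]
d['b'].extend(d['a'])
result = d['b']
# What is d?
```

After line 1: d = {'a': [8, 12], 'b': [9]}
After line 2 (a[0] = b[0] = 9): d = {'a': [9, 12], 'b': [9]}
After line 3 (b.extend(a) appends [9, 12]): d = {'a': [9, 12], 'b': [9, 9, 12]}
After line 4: result = d['b'] = [9, 9, 12]

{'a': [9, 12], 'b': [9, 9, 12]}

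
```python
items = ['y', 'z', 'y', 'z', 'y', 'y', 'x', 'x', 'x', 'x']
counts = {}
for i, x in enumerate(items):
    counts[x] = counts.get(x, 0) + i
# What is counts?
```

Initial: counts = {}, items = ['y', 'z', 'y', 'z', 'y', 'y', 'x', 'x', 'x', 'x']
i=0, x='y': counts = {'y': 0}
i=1, x='z': counts = {'y': 0, 'z': 1}
i=2, x='y': counts = {'y': 2, 'z': 1}
i=3, x='z': counts = {'y': 2, 'z': 4}
i=4, x='y': counts = {'y': 6, 'z': 4}
i=5, x='y': counts = {'y': 11, 'z': 4}
i=6, x='x': counts = {'y': 11, 'z': 4, 'x': 6}
i=7, x='x': counts = {'y': 11, 'z': 4, 'x': 13}
i=8, x='x': counts = {'y': 11, 'z': 4, 'x': 21}
i=9, x='x': counts = {'y': 11, 'z': 4, 'x': 30}

{'y': 11, 'z': 4, 'x': 30}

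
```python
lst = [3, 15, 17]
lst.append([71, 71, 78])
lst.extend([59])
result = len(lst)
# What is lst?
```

After line 1: lst = [3, 15, 17]
After line 2 (append adds [71, 71, 78] as single element): lst = [3, 15, 17, [71, 71, 78]]
After line 3 (extend unpacks [59], adds 59): lst = [3, 15, 17, [71, 71, 78], 59]
After line 4: result = len(lst) = 5

[3, 15, 17, [71, 71, 78], 59]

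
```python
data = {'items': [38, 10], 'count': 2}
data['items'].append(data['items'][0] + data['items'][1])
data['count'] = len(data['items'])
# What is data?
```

After line 1: data = {'items': [38, 10], 'count': 2}
After line 2 (append 38 + 10 = 48): data = {'items': [38, 10, 48], 'count': 2}
After line 3 (count = len(items) = 3): data = {'items': [38, 10, 48], 'count': 3}

{'items': [38, 10, 48], 'count': 3}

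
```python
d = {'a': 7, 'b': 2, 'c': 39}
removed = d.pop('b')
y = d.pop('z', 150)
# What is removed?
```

After line 1: d = {'a': 7, 'b': 2, 'c': 39}
After line 2 (pop 'b' returns 2): d = {'a': 7, 'c': 39}, removed = 2
After line 3 (pop 'z' missing, returns default 150): d = {'a': 7, 'c': 39}, y = 150

2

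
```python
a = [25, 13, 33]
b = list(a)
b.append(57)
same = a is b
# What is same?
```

After line 1: a = [25, 13, 33]
After line 2 (b = list(a) is a shallow copy, new object): a = [25, 13, 33], b = [25, 13, 33]
After line 3 (append only mutates b): a = [25, 13, 33], b = [25, 13, 33, 57]
After line 4 (same = a is b; different objects -> False): same = False

False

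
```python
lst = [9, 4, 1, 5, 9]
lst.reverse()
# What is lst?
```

[9, 5, 1, 4, 9]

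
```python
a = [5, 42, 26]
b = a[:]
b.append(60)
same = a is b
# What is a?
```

After line 1: a = [5, 42, 26]
After line 2 (b = a[:] is a shallow copy, new object): a = [5, 42, 26], b = [5, 42, 26]
After line 3 (append only mutates b): a = [5, 42, 26], b = [5, 42, 26, 60]
After line 4 (same = a is b; different objects -> False): same = False

[5, 42, 26]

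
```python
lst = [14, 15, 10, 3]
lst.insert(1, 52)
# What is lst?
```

[14, 52, 15, 10, 3]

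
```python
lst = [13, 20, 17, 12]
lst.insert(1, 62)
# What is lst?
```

[13, 62, 20, 17, 12]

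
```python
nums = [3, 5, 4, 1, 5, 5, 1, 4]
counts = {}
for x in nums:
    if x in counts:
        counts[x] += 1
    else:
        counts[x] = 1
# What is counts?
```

Initial: counts = {}, nums = [3, 5, 4, 1, 5, 5, 1, 4]
See 3: counts = {3: 1}
See 5: counts = {3: 1, 5: 1}
See 4: counts = {3: 1, 5: 1, 4: 1}
See 1: counts = {3: 1, 5: 1, 4: 1, 1: 1}
See 5: counts = {3: 1, 5: 2, 4: 1, 1: 1}
See 5: counts = {3: 1, 5: 3, 4: 1, 1: 1}
See 1: counts = {3: 1, 5: 3, 4: 1, 1: 2}
See 4: counts = {3: 1, 5: 3, 4: 2, 1: 2}

{3: 1, 5: 3, 4: 2, 1: 2}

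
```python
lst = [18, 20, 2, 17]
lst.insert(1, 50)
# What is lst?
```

[18, 50, 20, 2, 17]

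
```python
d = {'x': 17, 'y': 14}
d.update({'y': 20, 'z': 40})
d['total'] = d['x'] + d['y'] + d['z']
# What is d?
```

After line 1: d = {'x': 17, 'y': 14}
After line 2 (y overwritten, z added): d = {'x': 17, 'y': 20, 'z': 40}
After line 3 (total = 17 + 20 + 40 = 77): d = {'x': 17, 'y': 20, 'z': 40, 'total': 77}

{'x': 17, 'y': 20, 'z': 40, 'total': 77}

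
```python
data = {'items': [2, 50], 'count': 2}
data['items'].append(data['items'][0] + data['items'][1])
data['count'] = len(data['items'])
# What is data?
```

After line 1: data = {'items': [2, 50], 'count': 2}
After line 2 (append 2 + 50 = 52): data = {'items': [2, 50, 52], 'count': 2}
After line 3 (count = len(items) = 3): data = {'items': [2, 50, 52], 'count': 3}

{'items': [2, 50, 52], 'count': 3}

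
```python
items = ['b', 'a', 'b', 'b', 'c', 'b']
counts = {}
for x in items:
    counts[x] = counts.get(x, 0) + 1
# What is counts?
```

Initial: counts = {}, items = ['b', 'a', 'b', 'b', 'c', 'b']
See 'b': counts = {'b': 1}
See 'a': counts = {'b': 1, 'a': 1}
See 'b': counts = {'b': 2, 'a': 1}
See 'b': counts = {'b': 3, 'a': 1}
See 'c': counts = {'b': 3, 'a': 1, 'c': 1}
See 'b': counts = {'b': 4, 'a': 1, 'c': 1}

{'b': 4, 'a': 1, 'c': 1}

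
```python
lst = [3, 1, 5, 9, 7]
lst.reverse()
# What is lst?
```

[7, 9, 5, 1, 3]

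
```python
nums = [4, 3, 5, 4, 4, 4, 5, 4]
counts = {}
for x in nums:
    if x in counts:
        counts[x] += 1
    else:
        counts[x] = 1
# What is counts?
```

Initial: counts = {}, nums = [4, 3, 5, 4, 4, 4, 5, 4]
See 4: counts = {4: 1}
See 3: counts = {4: 1, 3: 1}
See 5: counts = {4: 1, 3: 1, 5: 1}
See 4: counts = {4: 2, 3: 1, 5: 1}
See 4: counts = {4: 3, 3: 1, 5: 1}
See 4: counts = {4: 4, 3: 1, 5: 1}
See 5: counts = {4: 4, 3: 1, 5: 2}
See 4: counts = {4: 5, 3: 1, 5: 2}

{4: 5, 3: 1, 5: 2}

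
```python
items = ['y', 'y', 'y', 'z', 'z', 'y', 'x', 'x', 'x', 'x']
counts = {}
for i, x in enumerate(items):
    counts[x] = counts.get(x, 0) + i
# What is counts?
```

Initial: counts = {}, items = ['y', 'y', 'y', 'z', 'z', 'y', 'x', 'x', 'x', 'x']
i=0, x='y': counts = {'y': 0}
i=1, x='y': counts = {'y': 1}
i=2, x='y': counts = {'y': 3}
i=3, x='z': counts = {'y': 3, 'z': 3}
i=4, x='z': counts = {'y': 3, 'z': 7}
i=5, x='y': counts = {'y': 8, 'z': 7}
i=6, x='x': counts = {'y': 8, 'z': 7, 'x': 6}
i=7, x='x': counts = {'y': 8, 'z': 7, 'x': 13}
i=8, x='x': counts = {'y': 8, 'z': 7, 'x': 21}
i=9, x='x': counts = {'y': 8, 'z': 7, 'x': 30}

{'y': 8, 'z': 7, 'x': 30}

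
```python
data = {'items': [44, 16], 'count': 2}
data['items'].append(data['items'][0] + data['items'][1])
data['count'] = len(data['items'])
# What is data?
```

After line 1: data = {'items': [44, 16], 'count': 2}
After line 2 (append 44 + 16 = 60): data = {'items': [44, 16, 60], 'count': 2}
After line 3 (count = len(items) = 3): data = {'items': [44, 16, 60], 'count': 3}

{'items': [44, 16, 60], 'count': 3}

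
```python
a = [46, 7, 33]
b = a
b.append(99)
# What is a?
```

After line 1: a = [46, 7, 33]
After line 2 (b = a is an alias, same object): a = [46, 7, 33], b = [46, 7, 33]
After line 3 (b.append mutates the shared list): a = [46, 7, 33, 99], b = [46, 7, 33, 99]

[46, 7, 33, 99]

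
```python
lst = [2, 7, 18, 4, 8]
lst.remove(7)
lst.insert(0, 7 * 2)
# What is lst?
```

After line 1: lst = [2, 7, 18, 4, 8]
After line 2 (remove first 7): lst = [2, 18, 4, 8]
After line 3 (insert 14 at index 0): lst = [14, 2, 18, 4, 8]

[14, 2, 18, 4, 8]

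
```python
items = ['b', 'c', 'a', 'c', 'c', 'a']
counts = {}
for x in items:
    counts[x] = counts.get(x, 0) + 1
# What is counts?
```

Initial: counts = {}, items = ['b', 'c', 'a', 'c', 'c', 'a']
See 'b': counts = {'b': 1}
See 'c': counts = {'b': 1, 'c': 1}
See 'a': counts = {'b': 1, 'c': 1, 'a': 1}
See 'c': counts = {'b': 1, 'c': 2, 'a': 1}
See 'c': counts = {'b': 1, 'c': 3, 'a': 1}
See 'a': counts = {'b': 1, 'c': 3, 'a': 2}

{'b': 1, 'c': 3, 'a': 2}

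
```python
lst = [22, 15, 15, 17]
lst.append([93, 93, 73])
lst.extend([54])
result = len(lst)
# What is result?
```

After line 1: lst = [22, 15, 15, 17]
After line 2 (append adds [93, 93, 73] as single element): lst = [22, 15, 15, 17, [93, 93, 73]]
After line 3 (extend unpacks [54], adds 54): lst = [22, 15, 15, 17, [93, 93, 73], 54]
After line 4: result = len(lst) = 6

6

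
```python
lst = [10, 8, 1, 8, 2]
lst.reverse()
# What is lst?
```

[2, 8, 1, 8, 10]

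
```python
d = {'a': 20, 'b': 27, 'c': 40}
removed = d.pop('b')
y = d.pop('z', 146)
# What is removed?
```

After line 1: d = {'a': 20, 'b': 27, 'c': 40}
After line 2 (pop 'b' returns 27): d = {'a': 20, 'c': 40}, removed = 27
After line 3 (pop 'z' missing, returns default 146): d = {'a': 20, 'c': 40}, y = 146

27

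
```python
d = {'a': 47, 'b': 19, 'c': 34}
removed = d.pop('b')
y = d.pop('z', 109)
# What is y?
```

After line 1: d = {'a': 47, 'b': 19, 'c': 34}
After line 2 (pop 'b' returns 19): d = {'a': 47, 'c': 34}, removed = 19
After line 3 (pop 'z' missing, returns default 109): d = {'a': 47, 'c': 34}, y = 109

109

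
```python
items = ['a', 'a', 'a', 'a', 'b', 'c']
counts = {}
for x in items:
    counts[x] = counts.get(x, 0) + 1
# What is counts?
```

Initial: counts = {}, items = ['a', 'a', 'a', 'a', 'b', 'c']
See 'a': counts = {'a': 1}
See 'a': counts = {'a': 2}
See 'a': counts = {'a': 3}
See 'a': counts = {'a': 4}
See 'b': counts = {'a': 4, 'b': 1}
See 'c': counts = {'a': 4, 'b': 1, 'c': 1}

{'a': 4, 'b': 1, 'c': 1}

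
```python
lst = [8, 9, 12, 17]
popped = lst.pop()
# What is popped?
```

17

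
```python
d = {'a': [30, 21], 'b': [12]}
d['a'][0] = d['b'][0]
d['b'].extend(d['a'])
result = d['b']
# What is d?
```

After line 1: d = {'a': [30, 21], 'b': [12]}
After line 2 (a[0] = b[0] = 12): d = {'a': [12, 21], 'b': [12]}
After line 3 (b.extend(a) appends [12, 21]): d = {'a': [12, 21], 'b': [12, 12, 21]}
After line 4: result = d['b'] = [12, 12, 21]

{'a': [12, 21], 'b': [12, 12, 21]}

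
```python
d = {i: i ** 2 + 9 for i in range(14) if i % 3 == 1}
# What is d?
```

{1: 10, 4: 25, 7: 58, 10: 109, 13: 178}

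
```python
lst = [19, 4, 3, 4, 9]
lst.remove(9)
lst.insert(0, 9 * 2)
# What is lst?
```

After line 1: lst = [19, 4, 3, 4, 9]
After line 2 (remove first 9): lst = [19, 4, 3, 4]
After line 3 (insert 18 at index 0): lst = [18, 19, 4, 3, 4]

[18, 19, 4, 3, 4]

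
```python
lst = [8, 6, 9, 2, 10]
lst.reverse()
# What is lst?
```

[10, 2, 9, 6, 8]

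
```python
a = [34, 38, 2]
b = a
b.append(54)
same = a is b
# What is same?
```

After line 1: a = [34, 38, 2]
After line 2 (b = a is an alias, same object): a = [34, 38, 2], b = [34, 38, 2]
After line 3 (b.append mutates the shared list): a = [34, 38, 2, 54], b = [34, 38, 2, 54]
After line 4 (same = a is b; same object -> True): same = True

True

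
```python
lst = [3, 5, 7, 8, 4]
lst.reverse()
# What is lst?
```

[4, 8, 7, 5, 3]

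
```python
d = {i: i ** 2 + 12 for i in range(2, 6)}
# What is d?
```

{2: 16, 3: 21, 4: 28, 5: 37}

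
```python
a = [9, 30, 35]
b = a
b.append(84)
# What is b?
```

After line 1: a = [9, 30, 35]
After line 2 (b = a is an alias, same object): a = [9, 30, 35], b = [9, 30, 35]
After line 3 (b.append mutates the shared list): a = [9, 30, 35, 84], b = [9, 30, 35, 84]

[9, 30, 35, 84]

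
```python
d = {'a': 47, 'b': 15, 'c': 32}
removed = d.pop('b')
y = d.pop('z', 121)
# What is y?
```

After line 1: d = {'a': 47, 'b': 15, 'c': 32}
After line 2 (pop 'b' returns 15): d = {'a': 47, 'c': 32}, removed = 15
After line 3 (pop 'z' missing, returns default 121): d = {'a': 47, 'c': 32}, y = 121

121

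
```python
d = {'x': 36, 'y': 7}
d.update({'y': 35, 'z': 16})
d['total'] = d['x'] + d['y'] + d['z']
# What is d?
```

After line 1: d = {'x': 36, 'y': 7}
After line 2 (y overwritten, z added): d = {'x': 36, 'y': 35, 'z': 16}
After line 3 (total = 36 + 35 + 16 = 87): d = {'x': 36, 'y': 35, 'z': 16, 'total': 87}

{'x': 36, 'y': 35, 'z': 16, 'total': 87}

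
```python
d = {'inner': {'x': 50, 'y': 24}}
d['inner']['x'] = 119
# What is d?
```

After line 1: d = {'inner': {'x': 50, 'y': 24}}
After line 2 (inner x overwritten): d = {'inner': {'x': 119, 'y': 24}}

{'inner': {'x': 119, 'y': 24}}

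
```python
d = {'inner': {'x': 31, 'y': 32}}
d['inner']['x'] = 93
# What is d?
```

After line 1: d = {'inner': {'x': 31, 'y': 32}}
After line 2 (inner x overwritten): d = {'inner': {'x': 93, 'y': 32}}

{'inner': {'x': 93, 'y': 32}}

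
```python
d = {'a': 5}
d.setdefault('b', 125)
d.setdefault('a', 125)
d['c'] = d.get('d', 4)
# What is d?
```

After line 1: d = {'a': 5}
After line 2 (setdefault adds 'b'=125): d = {'a': 5, 'b': 125}
After line 3 (setdefault 'a' no-op, already exists): d = {'a': 5, 'b': 125}
After line 4 (get('d', 4) returns default since 'd' not in d): d = {'a': 5, 'b': 125, 'c': 4}

{'a': 5, 'b': 125, 'c': 4}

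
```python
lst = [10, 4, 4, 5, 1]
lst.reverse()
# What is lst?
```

[1, 5, 4, 4, 10]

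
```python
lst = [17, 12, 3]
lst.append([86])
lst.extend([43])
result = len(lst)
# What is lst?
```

After line 1: lst = [17, 12, 3]
After line 2 (append adds [86] as single element): lst = [17, 12, 3, [86]]
After line 3 (extend unpacks [43], adds 43): lst = [17, 12, 3, [86], 43]
After line 4: result = len(lst) = 5

[17, 12, 3, [86], 43]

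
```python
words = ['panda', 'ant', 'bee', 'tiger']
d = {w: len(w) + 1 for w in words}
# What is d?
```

{'panda': 6, 'ant': 4, 'bee': 4, 'tiger': 6}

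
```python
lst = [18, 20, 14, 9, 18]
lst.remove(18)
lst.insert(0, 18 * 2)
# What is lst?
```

After line 1: lst = [18, 20, 14, 9, 18]
After line 2 (remove first 18): lst = [20, 14, 9, 18]
After line 3 (insert 36 at index 0): lst = [36, 20, 14, 9, 18]

[36, 20, 14, 9, 18]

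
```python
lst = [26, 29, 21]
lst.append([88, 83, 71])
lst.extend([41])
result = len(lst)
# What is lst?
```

After line 1: lst = [26, 29, 21]
After line 2 (append adds [88, 83, 71] as single element): lst = [26, 29, 21, [88, 83, 71]]
After line 3 (extend unpacks [41], adds 41): lst = [26, 29, 21, [88, 83, 71], 41]
After line 4: result = len(lst) = 5

[26, 29, 21, [88, 83, 71], 41]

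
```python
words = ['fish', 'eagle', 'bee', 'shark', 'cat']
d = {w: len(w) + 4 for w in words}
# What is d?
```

{'fish': 8, 'eagle': 9, 'bee': 7, 'shark': 9, 'cat': 7}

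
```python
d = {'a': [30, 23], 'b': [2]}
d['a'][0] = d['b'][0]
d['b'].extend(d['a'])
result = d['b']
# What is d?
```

After line 1: d = {'a': [30, 23], 'b': [2]}
After line 2 (a[0] = b[0] = 2): d = {'a': [2, 23], 'b': [2]}
After line 3 (b.extend(a) appends [2, 23]): d = {'a': [2, 23], 'b': [2, 2, 23]}
After line 4: result = d['b'] = [2, 2, 23]

{'a': [2, 23], 'b': [2, 2, 23]}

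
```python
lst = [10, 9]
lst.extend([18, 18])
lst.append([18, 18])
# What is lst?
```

After line 1: lst = [10, 9]
After line 2 (extend unpacks [18, 18]): lst = [10, 9, 18, 18]
After line 3 (append adds [18, 18] as single element): lst = [10, 9, 18, 18, [18, 18]]

[10, 9, 18, 18, [18, 18]]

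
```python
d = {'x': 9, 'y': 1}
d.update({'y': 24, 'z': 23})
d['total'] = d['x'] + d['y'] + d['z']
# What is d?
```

After line 1: d = {'x': 9, 'y': 1}
After line 2 (y overwritten, z added): d = {'x': 9, 'y': 24, 'z': 23}
After line 3 (total = 9 + 24 + 23 = 56): d = {'x': 9, 'y': 24, 'z': 23, 'total': 56}

{'x': 9, 'y': 24, 'z': 23, 'total': 56}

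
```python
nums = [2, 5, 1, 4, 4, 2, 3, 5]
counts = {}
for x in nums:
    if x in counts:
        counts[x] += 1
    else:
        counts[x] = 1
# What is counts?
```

Initial: counts = {}, nums = [2, 5, 1, 4, 4, 2, 3, 5]
See 2: counts = {2: 1}
See 5: counts = {2: 1, 5: 1}
See 1: counts = {2: 1, 5: 1, 1: 1}
See 4: counts = {2: 1, 5: 1, 1: 1, 4: 1}
See 4: counts = {2: 1, 5: 1, 1: 1, 4: 2}
See 2: counts = {2: 2, 5: 1, 1: 1, 4: 2}
See 3: counts = {2: 2, 5: 1, 1: 1, 4: 2, 3: 1}
See 5: counts = {2: 2, 5: 2, 1: 1, 4: 2, 3: 1}

{2: 2, 5: 2, 1: 1, 4: 2, 3: 1}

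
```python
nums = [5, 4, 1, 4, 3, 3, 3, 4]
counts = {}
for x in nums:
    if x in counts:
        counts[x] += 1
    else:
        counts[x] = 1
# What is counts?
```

Initial: counts = {}, nums = [5, 4, 1, 4, 3, 3, 3, 4]
See 5: counts = {5: 1}
See 4: counts = {5: 1, 4: 1}
See 1: counts = {5: 1, 4: 1, 1: 1}
See 4: counts = {5: 1, 4: 2, 1: 1}
See 3: counts = {5: 1, 4: 2, 1: 1, 3: 1}
See 3: counts = {5: 1, 4: 2, 1: 1, 3: 2}
See 3: counts = {5: 1, 4: 2, 1: 1, 3: 3}
See 4: counts = {5: 1, 4: 3, 1: 1, 3: 3}

{5: 1, 4: 3, 1: 1, 3: 3}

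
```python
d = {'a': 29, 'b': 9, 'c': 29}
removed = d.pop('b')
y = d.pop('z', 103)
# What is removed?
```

After line 1: d = {'a': 29, 'b': 9, 'c': 29}
After line 2 (pop 'b' returns 9): d = {'a': 29, 'c': 29}, removed = 9
After line 3 (pop 'z' missing, returns default 103): d = {'a': 29, 'c': 29}, y = 103

9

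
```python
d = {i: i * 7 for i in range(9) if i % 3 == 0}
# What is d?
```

{0: 0, 3: 21, 6: 42}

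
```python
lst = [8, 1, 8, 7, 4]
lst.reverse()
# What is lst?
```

[4, 7, 8, 1, 8]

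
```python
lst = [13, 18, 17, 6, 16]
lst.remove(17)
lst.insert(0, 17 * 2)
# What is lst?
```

After line 1: lst = [13, 18, 17, 6, 16]
After line 2 (remove first 17): lst = [13, 18, 6, 16]
After line 3 (insert 34 at index 0): lst = [34, 13, 18, 6, 16]

[34, 13, 18, 6, 16]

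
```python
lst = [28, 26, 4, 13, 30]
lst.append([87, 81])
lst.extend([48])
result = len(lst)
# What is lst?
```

After line 1: lst = [28, 26, 4, 13, 30]
After line 2 (append adds [87, 81] as single element): lst = [28, 26, 4, 13, 30, [87, 81]]
After line 3 (extend unpacks [48], adds 48): lst = [28, 26, 4, 13, 30, [87, 81], 48]
After line 4: result = len(lst) = 7

[28, 26, 4, 13, 30, [87, 81], 48]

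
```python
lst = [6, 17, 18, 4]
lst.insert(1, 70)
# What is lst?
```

[6, 70, 17, 18, 4]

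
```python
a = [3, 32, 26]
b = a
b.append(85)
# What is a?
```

After line 1: a = [3, 32, 26]
After line 2 (b = a is an alias, same object): a = [3, 32, 26], b = [3, 32, 26]
After line 3 (b.append mutates the shared list): a = [3, 32, 26, 85], b = [3, 32, 26, 85]

[3, 32, 26, 85]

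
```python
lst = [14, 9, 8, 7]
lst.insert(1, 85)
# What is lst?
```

[14, 85, 9, 8, 7]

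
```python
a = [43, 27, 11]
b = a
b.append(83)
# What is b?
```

After line 1: a = [43, 27, 11]
After line 2 (b = a is an alias, same object): a = [43, 27, 11], b = [43, 27, 11]
After line 3 (b.append mutates the shared list): a = [43, 27, 11, 83], b = [43, 27, 11, 83]

[43, 27, 11, 83]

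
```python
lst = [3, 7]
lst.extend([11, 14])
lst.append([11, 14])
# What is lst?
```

After line 1: lst = [3, 7]
After line 2 (extend unpacks [11, 14]): lst = [3, 7, 11, 14]
After line 3 (append adds [11, 14] as single element): lst = [3, 7, 11, 14, [11, 14]]

[3, 7, 11, 14, [11, 14]]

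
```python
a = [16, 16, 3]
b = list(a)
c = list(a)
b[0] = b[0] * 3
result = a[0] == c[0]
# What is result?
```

After line 1: a = [16, 16, 3]
After line 2 (b = list(a), copy): a = [16, 16, 3], b = [16, 16, 3]
After line 3 (c = list(a) is a copy, new object): c = [16, 16, 3]
After line 4 (b[0] = 16 * 3 = 48; only b mutates (copy)): a = [16, 16, 3], b = [48, 16, 3], c = [16, 16, 3]
After line 5 (a[0] = 16, c[0] = 16; result = True)

True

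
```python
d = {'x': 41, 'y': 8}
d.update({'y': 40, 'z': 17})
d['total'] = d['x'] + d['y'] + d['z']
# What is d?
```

After line 1: d = {'x': 41, 'y': 8}
After line 2 (y overwritten, z added): d = {'x': 41, 'y': 40, 'z': 17}
After line 3 (total = 41 + 40 + 17 = 98): d = {'x': 41, 'y': 40, 'z': 17, 'total': 98}

{'x': 41, 'y': 40, 'z': 17, 'total': 98}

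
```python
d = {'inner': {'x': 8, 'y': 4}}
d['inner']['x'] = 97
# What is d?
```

After line 1: d = {'inner': {'x': 8, 'y': 4}}
After line 2 (inner x overwritten): d = {'inner': {'x': 97, 'y': 4}}

{'inner': {'x': 97, 'y': 4}}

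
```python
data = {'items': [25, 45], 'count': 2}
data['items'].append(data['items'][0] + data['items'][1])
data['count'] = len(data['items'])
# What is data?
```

After line 1: data = {'items': [25, 45], 'count': 2}
After line 2 (append 25 + 45 = 70): data = {'items': [25, 45, 70], 'count': 2}
After line 3 (count = len(items) = 3): data = {'items': [25, 45, 70], 'count': 3}

{'items': [25, 45, 70], 'count': 3}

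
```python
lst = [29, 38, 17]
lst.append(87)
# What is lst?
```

[29, 38, 17, 87]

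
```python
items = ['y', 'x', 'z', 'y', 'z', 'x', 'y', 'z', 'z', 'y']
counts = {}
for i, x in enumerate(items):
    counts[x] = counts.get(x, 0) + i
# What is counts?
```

Initial: counts = {}, items = ['y', 'x', 'z', 'y', 'z', 'x', 'y', 'z', 'z', 'y']
i=0, x='y': counts = {'y': 0}
i=1, x='x': counts = {'y': 0, 'x': 1}
i=2, x='z': counts = {'y': 0, 'x': 1, 'z': 2}
i=3, x='y': counts = {'y': 3, 'x': 1, 'z': 2}
i=4, x='z': counts = {'y': 3, 'x': 1, 'z': 6}
i=5, x='x': counts = {'y': 3, 'x': 6, 'z': 6}
i=6, x='y': counts = {'y': 9, 'x': 6, 'z': 6}
i=7, x='z': counts = {'y': 9, 'x': 6, 'z': 13}
i=8, x='z': counts = {'y': 9, 'x': 6, 'z': 21}
i=9, x='y': counts = {'y': 18, 'x': 6, 'z': 21}

{'y': 18, 'x': 6, 'z': 21}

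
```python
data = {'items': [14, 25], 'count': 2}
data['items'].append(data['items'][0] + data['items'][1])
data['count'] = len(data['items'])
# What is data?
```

After line 1: data = {'items': [14, 25], 'count': 2}
After line 2 (append 14 + 25 = 39): data = {'items': [14, 25, 39], 'count': 2}
After line 3 (count = len(items) = 3): data = {'items': [14, 25, 39], 'count': 3}

{'items': [14, 25, 39], 'count': 3}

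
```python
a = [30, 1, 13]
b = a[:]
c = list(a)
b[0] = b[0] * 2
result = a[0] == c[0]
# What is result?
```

After line 1: a = [30, 1, 13]
After line 2 (b = a[:], copy): a = [30, 1, 13], b = [30, 1, 13]
After line 3 (c = list(a) is a copy, new object): c = [30, 1, 13]
After line 4 (b[0] = 30 * 2 = 60; only b mutates (copy)): a = [30, 1, 13], b = [60, 1, 13], c = [30, 1, 13]
After line 5 (a[0] = 30, c[0] = 30; result = True)

True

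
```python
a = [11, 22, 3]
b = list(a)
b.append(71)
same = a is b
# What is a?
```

After line 1: a = [11, 22, 3]
After line 2 (b = list(a) is a shallow copy, new object): a = [11, 22, 3], b = [11, 22, 3]
After line 3 (append only mutates b): a = [11, 22, 3], b = [11, 22, 3, 71]
After line 4 (same = a is b; different objects -> False): same = False

[11, 22, 3]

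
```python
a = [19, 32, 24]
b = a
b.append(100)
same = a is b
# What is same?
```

After line 1: a = [19, 32, 24]
After line 2 (b = a is an alias, same object): a = [19, 32, 24], b = [19, 32, 24]
After line 3 (b.append mutates the shared list): a = [19, 32, 24, 100], b = [19, 32, 24, 100]
After line 4 (same = a is b; same object -> True): same = True

True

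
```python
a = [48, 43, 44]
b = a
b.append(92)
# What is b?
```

After line 1: a = [48, 43, 44]
After line 2 (b = a is an alias, same object): a = [48, 43, 44], b = [48, 43, 44]
After line 3 (b.append mutates the shared list): a = [48, 43, 44, 92], b = [48, 43, 44, 92]

[48, 43, 44, 92]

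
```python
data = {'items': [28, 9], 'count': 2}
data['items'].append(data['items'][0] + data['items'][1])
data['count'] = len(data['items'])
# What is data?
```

After line 1: data = {'items': [28, 9], 'count': 2}
After line 2 (append 28 + 9 = 37): data = {'items': [28, 9, 37], 'count': 2}
After line 3 (count = len(items) = 3): data = {'items': [28, 9, 37], 'count': 3}

{'items': [28, 9, 37], 'count': 3}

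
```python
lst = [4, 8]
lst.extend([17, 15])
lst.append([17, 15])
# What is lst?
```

After line 1: lst = [4, 8]
After line 2 (extend unpacks [17, 15]): lst = [4, 8, 17, 15]
After line 3 (append adds [17, 15] as single element): lst = [4, 8, 17, 15, [17, 15]]

[4, 8, 17, 15, [17, 15]]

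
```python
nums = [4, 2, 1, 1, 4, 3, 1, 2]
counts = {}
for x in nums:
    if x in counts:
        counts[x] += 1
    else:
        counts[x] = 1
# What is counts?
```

Initial: counts = {}, nums = [4, 2, 1, 1, 4, 3, 1, 2]
See 4: counts = {4: 1}
See 2: counts = {4: 1, 2: 1}
See 1: counts = {4: 1, 2: 1, 1: 1}
See 1: counts = {4: 1, 2: 1, 1: 2}
See 4: counts = {4: 2, 2: 1, 1: 2}
See 3: counts = {4: 2, 2: 1, 1: 2, 3: 1}
See 1: counts = {4: 2, 2: 1, 1: 3, 3: 1}
See 2: counts = {4: 2, 2: 2, 1: 3, 3: 1}

{4: 2, 2: 2, 1: 3, 3: 1}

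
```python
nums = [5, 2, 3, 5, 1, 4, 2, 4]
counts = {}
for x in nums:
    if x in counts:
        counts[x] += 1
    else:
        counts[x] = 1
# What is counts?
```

Initial: counts = {}, nums = [5, 2, 3, 5, 1, 4, 2, 4]
See 5: counts = {5: 1}
See 2: counts = {5: 1, 2: 1}
See 3: counts = {5: 1, 2: 1, 3: 1}
See 5: counts = {5: 2, 2: 1, 3: 1}
See 1: counts = {5: 2, 2: 1, 3: 1, 1: 1}
See 4: counts = {5: 2, 2: 1, 3: 1, 1: 1, 4: 1}
See 2: counts = {5: 2, 2: 2, 3: 1, 1: 1, 4: 1}
See 4: counts = {5: 2, 2: 2, 3: 1, 1: 1, 4: 2}

{5: 2, 2: 2, 3: 1, 1: 1, 4: 2}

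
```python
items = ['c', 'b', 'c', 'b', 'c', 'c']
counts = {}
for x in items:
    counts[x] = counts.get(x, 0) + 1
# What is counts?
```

Initial: counts = {}, items = ['c', 'b', 'c', 'b', 'c', 'c']
See 'c': counts = {'c': 1}
See 'b': counts = {'c': 1, 'b': 1}
See 'c': counts = {'c': 2, 'b': 1}
See 'b': counts = {'c': 2, 'b': 2}
See 'c': counts = {'c': 3, 'b': 2}
See 'c': counts = {'c': 4, 'b': 2}

{'c': 4, 'b': 2}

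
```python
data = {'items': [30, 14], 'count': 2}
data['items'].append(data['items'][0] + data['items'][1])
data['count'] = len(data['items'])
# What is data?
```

After line 1: data = {'items': [30, 14], 'count': 2}
After line 2 (append 30 + 14 = 44): data = {'items': [30, 14, 44], 'count': 2}
After line 3 (count = len(items) = 3): data = {'items': [30, 14, 44], 'count': 3}

{'items': [30, 14, 44], 'count': 3}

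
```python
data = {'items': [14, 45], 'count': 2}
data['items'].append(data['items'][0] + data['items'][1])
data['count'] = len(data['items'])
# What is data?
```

After line 1: data = {'items': [14, 45], 'count': 2}
After line 2 (append 14 + 45 = 59): data = {'items': [14, 45, 59], 'count': 2}
After line 3 (count = len(items) = 3): data = {'items': [14, 45, 59], 'count': 3}

{'items': [14, 45, 59], 'count': 3}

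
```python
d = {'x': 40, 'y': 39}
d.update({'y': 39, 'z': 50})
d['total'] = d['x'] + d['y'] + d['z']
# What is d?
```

After line 1: d = {'x': 40, 'y': 39}
After line 2 (y overwritten, z added): d = {'x': 40, 'y': 39, 'z': 50}
After line 3 (total = 40 + 39 + 50 = 129): d = {'x': 40, 'y': 39, 'z': 50, 'total': 129}

{'x': 40, 'y': 39, 'z': 50, 'total': 129}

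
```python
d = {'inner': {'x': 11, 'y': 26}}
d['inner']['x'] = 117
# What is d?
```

After line 1: d = {'inner': {'x': 11, 'y': 26}}
After line 2 (inner x overwritten): d = {'inner': {'x': 117, 'y': 26}}

{'inner': {'x': 117, 'y': 26}}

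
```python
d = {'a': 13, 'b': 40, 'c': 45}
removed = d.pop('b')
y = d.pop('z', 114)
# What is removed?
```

After line 1: d = {'a': 13, 'b': 40, 'c': 45}
After line 2 (pop 'b' returns 40): d = {'a': 13, 'c': 45}, removed = 40
After line 3 (pop 'z' missing, returns default 114): d = {'a': 13, 'c': 45}, y = 114

40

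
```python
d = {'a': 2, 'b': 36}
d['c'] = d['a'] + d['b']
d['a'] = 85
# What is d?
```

After line 1: d = {'a': 2, 'b': 36}
After line 2 (d['c'] = 2 + 36): d = {'a': 2, 'b': 36, 'c': 38}
After line 3: d = {'a': 85, 'b': 36, 'c': 38}

{'a': 85, 'b': 36, 'c': 38}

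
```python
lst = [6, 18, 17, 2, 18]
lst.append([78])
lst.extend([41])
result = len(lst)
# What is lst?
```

After line 1: lst = [6, 18, 17, 2, 18]
After line 2 (append adds [78] as single element): lst = [6, 18, 17, 2, 18, [78]]
After line 3 (extend unpacks [41], adds 41): lst = [6, 18, 17, 2, 18, [78], 41]
After line 4: result = len(lst) = 7

[6, 18, 17, 2, 18, [78], 41]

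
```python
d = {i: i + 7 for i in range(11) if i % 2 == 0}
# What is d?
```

{0: 7, 2: 9, 4: 11, 6: 13, 8: 15, 10: 17}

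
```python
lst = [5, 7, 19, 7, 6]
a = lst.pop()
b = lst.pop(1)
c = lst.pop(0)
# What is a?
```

After line 1: lst = [5, 7, 19, 7, 6]
After line 2 (pop() -> a = 6): lst = [5, 7, 19, 7]
After line 3 (pop(1) -> b = 7): lst = [5, 19, 7]
After line 4 (pop(0) -> c = 5): lst = [19, 7]

6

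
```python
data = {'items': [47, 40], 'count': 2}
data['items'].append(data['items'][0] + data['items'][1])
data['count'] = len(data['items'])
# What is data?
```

After line 1: data = {'items': [47, 40], 'count': 2}
After line 2 (append 47 + 40 = 87): data = {'items': [47, 40, 87], 'count': 2}
After line 3 (count = len(items) = 3): data = {'items': [47, 40, 87], 'count': 3}

{'items': [47, 40, 87], 'count': 3}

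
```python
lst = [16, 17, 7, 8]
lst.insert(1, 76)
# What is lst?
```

[16, 76, 17, 7, 8]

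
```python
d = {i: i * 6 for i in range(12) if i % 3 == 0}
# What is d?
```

{0: 0, 3: 18, 6: 36, 9: 54}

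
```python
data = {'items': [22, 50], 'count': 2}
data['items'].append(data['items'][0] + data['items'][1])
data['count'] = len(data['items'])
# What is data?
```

After line 1: data = {'items': [22, 50], 'count': 2}
After line 2 (append 22 + 50 = 72): data = {'items': [22, 50, 72], 'count': 2}
After line 3 (count = len(items) = 3): data = {'items': [22, 50, 72], 'count': 3}

{'items': [22, 50, 72], 'count': 3}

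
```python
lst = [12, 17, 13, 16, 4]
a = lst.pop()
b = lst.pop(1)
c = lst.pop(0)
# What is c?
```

After line 1: lst = [12, 17, 13, 16, 4]
After line 2 (pop() -> a = 4): lst = [12, 17, 13, 16]
After line 3 (pop(1) -> b = 17): lst = [12, 13, 16]
After line 4 (pop(0) -> c = 12): lst = [13, 16]

12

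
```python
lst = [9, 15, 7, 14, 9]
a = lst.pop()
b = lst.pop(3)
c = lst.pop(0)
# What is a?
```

After line 1: lst = [9, 15, 7, 14, 9]
After line 2 (pop() -> a = 9): lst = [9, 15, 7, 14]
After line 3 (pop(3) -> b = 14): lst = [9, 15, 7]
After line 4 (pop(0) -> c = 9): lst = [15, 7]

9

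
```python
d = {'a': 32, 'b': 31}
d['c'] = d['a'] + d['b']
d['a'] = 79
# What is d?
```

After line 1: d = {'a': 32, 'b': 31}
After line 2 (d['c'] = 32 + 31): d = {'a': 32, 'b': 31, 'c': 63}
After line 3: d = {'a': 79, 'b': 31, 'c': 63}

{'a': 79, 'b': 31, 'c': 63}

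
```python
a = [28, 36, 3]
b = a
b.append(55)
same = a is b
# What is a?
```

After line 1: a = [28, 36, 3]
After line 2 (b = a is an alias, same object): a = [28, 36, 3], b = [28, 36, 3]
After line 3 (b.append mutates the shared list): a = [28, 36, 3, 55], b = [28, 36, 3, 55]
After line 4 (same = a is b; same object -> True): same = True

[28, 36, 3, 55]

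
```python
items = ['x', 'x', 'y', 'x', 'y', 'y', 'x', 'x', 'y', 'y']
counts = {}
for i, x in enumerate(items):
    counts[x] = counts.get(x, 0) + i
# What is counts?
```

Initial: counts = {}, items = ['x', 'x', 'y', 'x', 'y', 'y', 'x', 'x', 'y', 'y']
i=0, x='x': counts = {'x': 0}
i=1, x='x': counts = {'x': 1}
i=2, x='y': counts = {'x': 1, 'y': 2}
i=3, x='x': counts = {'x': 4, 'y': 2}
i=4, x='y': counts = {'x': 4, 'y': 6}
i=5, x='y': counts = {'x': 4, 'y': 11}
i=6, x='x': counts = {'x': 10, 'y': 11}
i=7, x='x': counts = {'x': 17, 'y': 11}
i=8, x='y': counts = {'x': 17, 'y': 19}
i=9, x='y': counts = {'x': 17, 'y': 28}

{'x': 17, 'y': 28}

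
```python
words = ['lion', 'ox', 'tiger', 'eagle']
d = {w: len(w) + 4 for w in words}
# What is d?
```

{'lion': 8, 'ox': 6, 'tiger': 9, 'eagle': 9}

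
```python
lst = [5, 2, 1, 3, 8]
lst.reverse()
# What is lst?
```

[8, 3, 1, 2, 5]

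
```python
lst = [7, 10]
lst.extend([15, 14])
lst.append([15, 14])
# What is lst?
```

After line 1: lst = [7, 10]
After line 2 (extend unpacks [15, 14]): lst = [7, 10, 15, 14]
After line 3 (append adds [15, 14] as single element): lst = [7, 10, 15, 14, [15, 14]]

[7, 10, 15, 14, [15, 14]]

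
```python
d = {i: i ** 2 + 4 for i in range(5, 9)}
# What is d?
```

{5: 29, 6: 40, 7: 53, 8: 68}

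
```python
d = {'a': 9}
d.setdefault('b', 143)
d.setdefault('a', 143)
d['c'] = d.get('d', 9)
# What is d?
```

After line 1: d = {'a': 9}
After line 2 (setdefault adds 'b'=143): d = {'a': 9, 'b': 143}
After line 3 (setdefault 'a' no-op, already exists): d = {'a': 9, 'b': 143}
After line 4 (get('d', 9) returns default since 'd' not in d): d = {'a': 9, 'b': 143, 'c': 9}

{'a': 9, 'b': 143, 'c': 9}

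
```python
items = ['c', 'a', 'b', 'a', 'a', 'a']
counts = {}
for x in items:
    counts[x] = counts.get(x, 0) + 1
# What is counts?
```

Initial: counts = {}, items = ['c', 'a', 'b', 'a', 'a', 'a']
See 'c': counts = {'c': 1}
See 'a': counts = {'c': 1, 'a': 1}
See 'b': counts = {'c': 1, 'a': 1, 'b': 1}
See 'a': counts = {'c': 1, 'a': 2, 'b': 1}
See 'a': counts = {'c': 1, 'a': 3, 'b': 1}
See 'a': counts = {'c': 1, 'a': 4, 'b': 1}

{'c': 1, 'a': 4, 'b': 1}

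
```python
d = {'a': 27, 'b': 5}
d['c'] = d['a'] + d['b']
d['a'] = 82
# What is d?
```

After line 1: d = {'a': 27, 'b': 5}
After line 2 (d['c'] = 27 + 5): d = {'a': 27, 'b': 5, 'c': 32}
After line 3: d = {'a': 82, 'b': 5, 'c': 32}

{'a': 82, 'b': 5, 'c': 32}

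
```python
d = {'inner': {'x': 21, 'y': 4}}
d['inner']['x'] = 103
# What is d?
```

After line 1: d = {'inner': {'x': 21, 'y': 4}}
After line 2 (inner x overwritten): d = {'inner': {'x': 103, 'y': 4}}

{'inner': {'x': 103, 'y': 4}}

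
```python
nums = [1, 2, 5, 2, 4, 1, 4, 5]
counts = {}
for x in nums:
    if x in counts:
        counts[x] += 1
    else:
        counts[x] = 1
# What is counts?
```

Initial: counts = {}, nums = [1, 2, 5, 2, 4, 1, 4, 5]
See 1: counts = {1: 1}
See 2: counts = {1: 1, 2: 1}
See 5: counts = {1: 1, 2: 1, 5: 1}
See 2: counts = {1: 1, 2: 2, 5: 1}
See 4: counts = {1: 1, 2: 2, 5: 1, 4: 1}
See 1: counts = {1: 2, 2: 2, 5: 1, 4: 1}
See 4: counts = {1: 2, 2: 2, 5: 1, 4: 2}
See 5: counts = {1: 2, 2: 2, 5: 2, 4: 2}

{1: 2, 2: 2, 5: 2, 4: 2}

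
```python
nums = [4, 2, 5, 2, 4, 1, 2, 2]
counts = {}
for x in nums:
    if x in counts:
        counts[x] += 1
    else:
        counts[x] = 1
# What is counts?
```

Initial: counts = {}, nums = [4, 2, 5, 2, 4, 1, 2, 2]
See 4: counts = {4: 1}
See 2: counts = {4: 1, 2: 1}
See 5: counts = {4: 1, 2: 1, 5: 1}
See 2: counts = {4: 1, 2: 2, 5: 1}
See 4: counts = {4: 2, 2: 2, 5: 1}
See 1: counts = {4: 2, 2: 2, 5: 1, 1: 1}
See 2: counts = {4: 2, 2: 3, 5: 1, 1: 1}
See 2: counts = {4: 2, 2: 4, 5: 1, 1: 1}

{4: 2, 2: 4, 5: 1, 1: 1}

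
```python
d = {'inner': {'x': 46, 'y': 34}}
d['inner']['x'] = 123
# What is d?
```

After line 1: d = {'inner': {'x': 46, 'y': 34}}
After line 2 (inner x overwritten): d = {'inner': {'x': 123, 'y': 34}}

{'inner': {'x': 123, 'y': 34}}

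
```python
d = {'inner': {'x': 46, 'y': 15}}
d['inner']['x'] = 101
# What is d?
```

After line 1: d = {'inner': {'x': 46, 'y': 15}}
After line 2 (inner x overwritten): d = {'inner': {'x': 101, 'y': 15}}

{'inner': {'x': 101, 'y': 15}}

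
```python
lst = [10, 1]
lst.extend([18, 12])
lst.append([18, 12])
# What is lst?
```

After line 1: lst = [10, 1]
After line 2 (extend unpacks [18, 12]): lst = [10, 1, 18, 12]
After line 3 (append adds [18, 12] as single element): lst = [10, 1, 18, 12, [18, 12]]

[10, 1, 18, 12, [18, 12]]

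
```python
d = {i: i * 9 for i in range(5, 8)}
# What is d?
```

{5: 45, 6: 54, 7: 63}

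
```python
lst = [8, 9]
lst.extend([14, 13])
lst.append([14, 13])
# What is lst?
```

After line 1: lst = [8, 9]
After line 2 (extend unpacks [14, 13]): lst = [8, 9, 14, 13]
After line 3 (append adds [14, 13] as single element): lst = [8, 9, 14, 13, [14, 13]]

[8, 9, 14, 13, [14, 13]]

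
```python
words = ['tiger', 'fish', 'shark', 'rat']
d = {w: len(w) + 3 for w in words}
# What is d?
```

{'tiger': 8, 'fish': 7, 'shark': 8, 'rat': 6}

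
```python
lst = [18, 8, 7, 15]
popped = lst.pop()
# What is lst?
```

[18, 8, 7]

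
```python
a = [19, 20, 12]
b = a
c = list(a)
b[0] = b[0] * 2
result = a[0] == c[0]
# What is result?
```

After line 1: a = [19, 20, 12]
After line 2 (b = a, alias): a = [19, 20, 12], b = [19, 20, 12]
After line 3 (c = list(a) is a copy, new object): c = [19, 20, 12]
After line 4 (b[0] = 19 * 2 = 38; mutates shared a/b): a = b = [38, 20, 12], c = [19, 20, 12]
After line 5 (a[0] = 38, c[0] = 19; result = False)

False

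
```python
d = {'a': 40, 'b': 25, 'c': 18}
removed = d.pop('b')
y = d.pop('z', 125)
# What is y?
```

After line 1: d = {'a': 40, 'b': 25, 'c': 18}
After line 2 (pop 'b' returns 25): d = {'a': 40, 'c': 18}, removed = 25
After line 3 (pop 'z' missing, returns default 125): d = {'a': 40, 'c': 18}, y = 125

125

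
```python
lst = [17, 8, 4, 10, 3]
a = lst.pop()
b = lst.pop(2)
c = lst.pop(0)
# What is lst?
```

After line 1: lst = [17, 8, 4, 10, 3]
After line 2 (pop() -> a = 3): lst = [17, 8, 4, 10]
After line 3 (pop(2) -> b = 4): lst = [17, 8, 10]
After line 4 (pop(0) -> c = 17): lst = [8, 10]

[8, 10]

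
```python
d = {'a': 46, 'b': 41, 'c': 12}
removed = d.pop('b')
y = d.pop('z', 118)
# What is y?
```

After line 1: d = {'a': 46, 'b': 41, 'c': 12}
After line 2 (pop 'b' returns 41): d = {'a': 46, 'c': 12}, removed = 41
After line 3 (pop 'z' missing, returns default 118): d = {'a': 46, 'c': 12}, y = 118

118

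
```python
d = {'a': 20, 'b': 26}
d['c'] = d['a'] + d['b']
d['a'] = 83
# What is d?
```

After line 1: d = {'a': 20, 'b': 26}
After line 2 (d['c'] = 20 + 26): d = {'a': 20, 'b': 26, 'c': 46}
After line 3: d = {'a': 83, 'b': 26, 'c': 46}

{'a': 83, 'b': 26, 'c': 46}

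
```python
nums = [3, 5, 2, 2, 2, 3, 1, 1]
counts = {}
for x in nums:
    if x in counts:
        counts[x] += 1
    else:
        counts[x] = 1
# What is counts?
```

Initial: counts = {}, nums = [3, 5, 2, 2, 2, 3, 1, 1]
See 3: counts = {3: 1}
See 5: counts = {3: 1, 5: 1}
See 2: counts = {3: 1, 5: 1, 2: 1}
See 2: counts = {3: 1, 5: 1, 2: 2}
See 2: counts = {3: 1, 5: 1, 2: 3}
See 3: counts = {3: 2, 5: 1, 2: 3}
See 1: counts = {3: 2, 5: 1, 2: 3, 1: 1}
See 1: counts = {3: 2, 5: 1, 2: 3, 1: 2}

{3: 2, 5: 1, 2: 3, 1: 2}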